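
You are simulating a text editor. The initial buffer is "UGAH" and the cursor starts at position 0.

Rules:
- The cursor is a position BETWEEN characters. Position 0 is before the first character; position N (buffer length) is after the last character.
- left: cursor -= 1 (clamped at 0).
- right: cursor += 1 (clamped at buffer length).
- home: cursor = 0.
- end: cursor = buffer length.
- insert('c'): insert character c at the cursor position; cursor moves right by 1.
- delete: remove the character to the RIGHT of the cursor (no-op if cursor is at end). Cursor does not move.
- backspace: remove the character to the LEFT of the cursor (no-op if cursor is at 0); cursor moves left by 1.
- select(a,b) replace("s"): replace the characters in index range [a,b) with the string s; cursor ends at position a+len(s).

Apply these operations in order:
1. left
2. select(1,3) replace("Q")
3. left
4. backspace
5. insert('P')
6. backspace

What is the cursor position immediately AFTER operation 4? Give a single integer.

Answer: 0

Derivation:
After op 1 (left): buf='UGAH' cursor=0
After op 2 (select(1,3) replace("Q")): buf='UQH' cursor=2
After op 3 (left): buf='UQH' cursor=1
After op 4 (backspace): buf='QH' cursor=0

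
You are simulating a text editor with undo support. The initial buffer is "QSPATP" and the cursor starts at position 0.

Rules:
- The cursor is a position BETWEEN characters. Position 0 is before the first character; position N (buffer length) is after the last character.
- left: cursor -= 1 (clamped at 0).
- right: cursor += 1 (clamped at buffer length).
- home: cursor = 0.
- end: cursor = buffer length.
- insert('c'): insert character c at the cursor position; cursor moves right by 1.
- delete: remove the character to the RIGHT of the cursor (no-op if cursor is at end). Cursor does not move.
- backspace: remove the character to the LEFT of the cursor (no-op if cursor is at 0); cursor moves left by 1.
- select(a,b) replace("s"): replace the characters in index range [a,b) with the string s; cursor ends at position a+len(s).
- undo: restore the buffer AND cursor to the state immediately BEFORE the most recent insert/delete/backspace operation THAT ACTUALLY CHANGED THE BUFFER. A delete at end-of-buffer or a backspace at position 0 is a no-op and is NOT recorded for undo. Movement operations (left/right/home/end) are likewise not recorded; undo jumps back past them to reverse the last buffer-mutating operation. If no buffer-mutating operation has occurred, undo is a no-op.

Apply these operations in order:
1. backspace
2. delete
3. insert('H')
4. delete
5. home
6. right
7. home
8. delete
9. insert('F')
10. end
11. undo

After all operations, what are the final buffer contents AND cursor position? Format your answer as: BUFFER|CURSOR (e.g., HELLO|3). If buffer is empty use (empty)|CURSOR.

Answer: PATP|0

Derivation:
After op 1 (backspace): buf='QSPATP' cursor=0
After op 2 (delete): buf='SPATP' cursor=0
After op 3 (insert('H')): buf='HSPATP' cursor=1
After op 4 (delete): buf='HPATP' cursor=1
After op 5 (home): buf='HPATP' cursor=0
After op 6 (right): buf='HPATP' cursor=1
After op 7 (home): buf='HPATP' cursor=0
After op 8 (delete): buf='PATP' cursor=0
After op 9 (insert('F')): buf='FPATP' cursor=1
After op 10 (end): buf='FPATP' cursor=5
After op 11 (undo): buf='PATP' cursor=0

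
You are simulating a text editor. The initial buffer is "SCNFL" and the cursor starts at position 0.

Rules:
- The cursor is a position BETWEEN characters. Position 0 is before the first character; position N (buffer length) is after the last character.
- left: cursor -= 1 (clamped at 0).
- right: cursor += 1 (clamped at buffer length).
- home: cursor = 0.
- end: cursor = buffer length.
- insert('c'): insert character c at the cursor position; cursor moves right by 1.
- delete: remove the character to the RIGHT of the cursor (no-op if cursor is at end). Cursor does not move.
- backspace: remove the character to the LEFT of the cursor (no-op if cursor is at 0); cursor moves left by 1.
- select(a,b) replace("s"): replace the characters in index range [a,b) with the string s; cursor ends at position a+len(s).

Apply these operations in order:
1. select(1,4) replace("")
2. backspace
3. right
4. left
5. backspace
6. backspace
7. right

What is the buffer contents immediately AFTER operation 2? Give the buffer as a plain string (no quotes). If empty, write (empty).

Answer: L

Derivation:
After op 1 (select(1,4) replace("")): buf='SL' cursor=1
After op 2 (backspace): buf='L' cursor=0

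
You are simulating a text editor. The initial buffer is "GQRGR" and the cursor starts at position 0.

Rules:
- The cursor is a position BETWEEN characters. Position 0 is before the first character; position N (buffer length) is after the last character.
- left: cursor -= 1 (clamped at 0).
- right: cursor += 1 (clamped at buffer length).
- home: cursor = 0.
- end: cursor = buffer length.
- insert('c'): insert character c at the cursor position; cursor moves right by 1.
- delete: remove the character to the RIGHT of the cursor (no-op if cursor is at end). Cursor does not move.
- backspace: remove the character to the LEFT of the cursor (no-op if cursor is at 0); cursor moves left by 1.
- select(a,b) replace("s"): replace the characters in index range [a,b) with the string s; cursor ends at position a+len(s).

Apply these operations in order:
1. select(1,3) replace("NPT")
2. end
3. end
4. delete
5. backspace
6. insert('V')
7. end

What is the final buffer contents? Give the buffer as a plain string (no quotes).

After op 1 (select(1,3) replace("NPT")): buf='GNPTGR' cursor=4
After op 2 (end): buf='GNPTGR' cursor=6
After op 3 (end): buf='GNPTGR' cursor=6
After op 4 (delete): buf='GNPTGR' cursor=6
After op 5 (backspace): buf='GNPTG' cursor=5
After op 6 (insert('V')): buf='GNPTGV' cursor=6
After op 7 (end): buf='GNPTGV' cursor=6

Answer: GNPTGV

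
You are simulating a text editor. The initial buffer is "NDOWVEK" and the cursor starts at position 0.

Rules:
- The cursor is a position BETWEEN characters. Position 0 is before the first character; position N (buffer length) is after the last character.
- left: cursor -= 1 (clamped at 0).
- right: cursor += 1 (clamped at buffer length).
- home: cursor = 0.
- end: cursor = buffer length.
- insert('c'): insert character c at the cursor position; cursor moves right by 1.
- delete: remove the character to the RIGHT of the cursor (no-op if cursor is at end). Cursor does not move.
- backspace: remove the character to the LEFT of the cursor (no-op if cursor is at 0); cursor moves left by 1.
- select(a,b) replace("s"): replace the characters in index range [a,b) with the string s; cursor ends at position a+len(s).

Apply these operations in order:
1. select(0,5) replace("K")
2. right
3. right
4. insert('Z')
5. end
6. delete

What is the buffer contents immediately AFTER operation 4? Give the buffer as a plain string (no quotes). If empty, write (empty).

After op 1 (select(0,5) replace("K")): buf='KEK' cursor=1
After op 2 (right): buf='KEK' cursor=2
After op 3 (right): buf='KEK' cursor=3
After op 4 (insert('Z')): buf='KEKZ' cursor=4

Answer: KEKZ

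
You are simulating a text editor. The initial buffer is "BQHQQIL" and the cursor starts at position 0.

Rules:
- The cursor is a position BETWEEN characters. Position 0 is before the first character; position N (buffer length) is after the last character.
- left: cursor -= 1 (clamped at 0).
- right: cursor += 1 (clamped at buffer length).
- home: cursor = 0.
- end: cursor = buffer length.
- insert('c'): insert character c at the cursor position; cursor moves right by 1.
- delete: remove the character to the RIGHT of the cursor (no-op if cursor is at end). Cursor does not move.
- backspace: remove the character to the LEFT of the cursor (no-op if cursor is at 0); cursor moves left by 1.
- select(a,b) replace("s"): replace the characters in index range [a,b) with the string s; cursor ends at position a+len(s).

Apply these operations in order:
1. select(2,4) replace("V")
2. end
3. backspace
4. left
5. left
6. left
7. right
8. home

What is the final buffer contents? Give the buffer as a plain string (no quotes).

Answer: BQVQI

Derivation:
After op 1 (select(2,4) replace("V")): buf='BQVQIL' cursor=3
After op 2 (end): buf='BQVQIL' cursor=6
After op 3 (backspace): buf='BQVQI' cursor=5
After op 4 (left): buf='BQVQI' cursor=4
After op 5 (left): buf='BQVQI' cursor=3
After op 6 (left): buf='BQVQI' cursor=2
After op 7 (right): buf='BQVQI' cursor=3
After op 8 (home): buf='BQVQI' cursor=0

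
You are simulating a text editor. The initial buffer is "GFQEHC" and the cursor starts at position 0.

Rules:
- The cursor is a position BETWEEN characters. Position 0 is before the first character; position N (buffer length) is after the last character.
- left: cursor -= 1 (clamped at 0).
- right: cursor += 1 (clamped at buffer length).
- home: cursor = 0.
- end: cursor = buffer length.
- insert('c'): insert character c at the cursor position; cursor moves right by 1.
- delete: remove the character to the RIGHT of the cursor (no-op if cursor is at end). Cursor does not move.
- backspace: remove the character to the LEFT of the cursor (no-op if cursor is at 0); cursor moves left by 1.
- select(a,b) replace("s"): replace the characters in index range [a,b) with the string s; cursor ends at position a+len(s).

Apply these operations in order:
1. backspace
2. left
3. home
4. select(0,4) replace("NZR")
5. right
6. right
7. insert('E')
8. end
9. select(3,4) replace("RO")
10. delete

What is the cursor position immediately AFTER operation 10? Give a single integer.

After op 1 (backspace): buf='GFQEHC' cursor=0
After op 2 (left): buf='GFQEHC' cursor=0
After op 3 (home): buf='GFQEHC' cursor=0
After op 4 (select(0,4) replace("NZR")): buf='NZRHC' cursor=3
After op 5 (right): buf='NZRHC' cursor=4
After op 6 (right): buf='NZRHC' cursor=5
After op 7 (insert('E')): buf='NZRHCE' cursor=6
After op 8 (end): buf='NZRHCE' cursor=6
After op 9 (select(3,4) replace("RO")): buf='NZRROCE' cursor=5
After op 10 (delete): buf='NZRROE' cursor=5

Answer: 5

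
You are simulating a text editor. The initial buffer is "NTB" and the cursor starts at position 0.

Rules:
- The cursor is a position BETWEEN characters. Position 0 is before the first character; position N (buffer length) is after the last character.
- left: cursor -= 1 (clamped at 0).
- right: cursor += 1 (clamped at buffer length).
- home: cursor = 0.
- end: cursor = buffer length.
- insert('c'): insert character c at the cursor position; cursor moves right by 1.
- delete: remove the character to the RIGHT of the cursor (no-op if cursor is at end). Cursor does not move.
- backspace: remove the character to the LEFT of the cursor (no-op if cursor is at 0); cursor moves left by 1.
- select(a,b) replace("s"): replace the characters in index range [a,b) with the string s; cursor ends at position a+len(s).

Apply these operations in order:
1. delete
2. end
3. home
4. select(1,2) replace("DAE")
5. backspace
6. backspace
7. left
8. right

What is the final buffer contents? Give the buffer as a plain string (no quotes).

After op 1 (delete): buf='TB' cursor=0
After op 2 (end): buf='TB' cursor=2
After op 3 (home): buf='TB' cursor=0
After op 4 (select(1,2) replace("DAE")): buf='TDAE' cursor=4
After op 5 (backspace): buf='TDA' cursor=3
After op 6 (backspace): buf='TD' cursor=2
After op 7 (left): buf='TD' cursor=1
After op 8 (right): buf='TD' cursor=2

Answer: TD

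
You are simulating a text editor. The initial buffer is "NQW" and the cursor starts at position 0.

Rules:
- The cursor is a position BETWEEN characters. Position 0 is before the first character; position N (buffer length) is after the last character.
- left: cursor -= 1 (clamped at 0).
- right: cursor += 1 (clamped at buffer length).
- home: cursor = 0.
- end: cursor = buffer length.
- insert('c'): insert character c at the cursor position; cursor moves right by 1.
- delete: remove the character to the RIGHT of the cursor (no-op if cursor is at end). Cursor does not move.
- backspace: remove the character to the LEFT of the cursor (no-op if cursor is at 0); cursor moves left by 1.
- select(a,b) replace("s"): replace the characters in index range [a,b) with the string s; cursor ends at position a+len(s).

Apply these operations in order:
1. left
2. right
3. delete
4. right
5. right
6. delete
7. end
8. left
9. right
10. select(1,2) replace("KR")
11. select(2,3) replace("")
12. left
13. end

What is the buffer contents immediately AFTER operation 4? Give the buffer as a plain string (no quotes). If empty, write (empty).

After op 1 (left): buf='NQW' cursor=0
After op 2 (right): buf='NQW' cursor=1
After op 3 (delete): buf='NW' cursor=1
After op 4 (right): buf='NW' cursor=2

Answer: NW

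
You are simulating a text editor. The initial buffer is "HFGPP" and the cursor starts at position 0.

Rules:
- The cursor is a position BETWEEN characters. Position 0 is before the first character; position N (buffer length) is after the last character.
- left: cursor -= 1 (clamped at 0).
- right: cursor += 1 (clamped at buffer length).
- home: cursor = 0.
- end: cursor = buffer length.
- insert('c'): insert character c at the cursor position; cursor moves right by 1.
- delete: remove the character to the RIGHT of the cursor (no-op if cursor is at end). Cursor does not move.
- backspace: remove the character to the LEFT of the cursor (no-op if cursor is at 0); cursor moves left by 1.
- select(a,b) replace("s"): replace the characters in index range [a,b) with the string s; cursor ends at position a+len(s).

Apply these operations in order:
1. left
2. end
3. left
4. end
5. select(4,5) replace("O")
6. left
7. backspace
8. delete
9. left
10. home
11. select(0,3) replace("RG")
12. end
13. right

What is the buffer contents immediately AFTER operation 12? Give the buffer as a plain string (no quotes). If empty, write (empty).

After op 1 (left): buf='HFGPP' cursor=0
After op 2 (end): buf='HFGPP' cursor=5
After op 3 (left): buf='HFGPP' cursor=4
After op 4 (end): buf='HFGPP' cursor=5
After op 5 (select(4,5) replace("O")): buf='HFGPO' cursor=5
After op 6 (left): buf='HFGPO' cursor=4
After op 7 (backspace): buf='HFGO' cursor=3
After op 8 (delete): buf='HFG' cursor=3
After op 9 (left): buf='HFG' cursor=2
After op 10 (home): buf='HFG' cursor=0
After op 11 (select(0,3) replace("RG")): buf='RG' cursor=2
After op 12 (end): buf='RG' cursor=2

Answer: RG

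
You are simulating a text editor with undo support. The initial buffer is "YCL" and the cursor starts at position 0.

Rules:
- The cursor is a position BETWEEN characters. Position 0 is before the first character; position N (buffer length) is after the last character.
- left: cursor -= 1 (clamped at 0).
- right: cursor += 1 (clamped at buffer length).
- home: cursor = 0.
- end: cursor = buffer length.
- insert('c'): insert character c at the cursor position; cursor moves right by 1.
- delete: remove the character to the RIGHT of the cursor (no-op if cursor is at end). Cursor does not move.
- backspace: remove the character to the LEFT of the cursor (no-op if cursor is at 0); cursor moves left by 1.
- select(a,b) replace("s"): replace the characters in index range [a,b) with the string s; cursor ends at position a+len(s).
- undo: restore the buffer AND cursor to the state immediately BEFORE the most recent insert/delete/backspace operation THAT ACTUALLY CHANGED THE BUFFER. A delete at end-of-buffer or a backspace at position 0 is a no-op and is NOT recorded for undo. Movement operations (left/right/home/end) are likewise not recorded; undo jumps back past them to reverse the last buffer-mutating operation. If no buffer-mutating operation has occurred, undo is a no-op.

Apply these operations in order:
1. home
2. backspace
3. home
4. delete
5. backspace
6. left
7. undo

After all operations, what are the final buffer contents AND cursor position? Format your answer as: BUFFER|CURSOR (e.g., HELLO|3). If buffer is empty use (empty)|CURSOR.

After op 1 (home): buf='YCL' cursor=0
After op 2 (backspace): buf='YCL' cursor=0
After op 3 (home): buf='YCL' cursor=0
After op 4 (delete): buf='CL' cursor=0
After op 5 (backspace): buf='CL' cursor=0
After op 6 (left): buf='CL' cursor=0
After op 7 (undo): buf='YCL' cursor=0

Answer: YCL|0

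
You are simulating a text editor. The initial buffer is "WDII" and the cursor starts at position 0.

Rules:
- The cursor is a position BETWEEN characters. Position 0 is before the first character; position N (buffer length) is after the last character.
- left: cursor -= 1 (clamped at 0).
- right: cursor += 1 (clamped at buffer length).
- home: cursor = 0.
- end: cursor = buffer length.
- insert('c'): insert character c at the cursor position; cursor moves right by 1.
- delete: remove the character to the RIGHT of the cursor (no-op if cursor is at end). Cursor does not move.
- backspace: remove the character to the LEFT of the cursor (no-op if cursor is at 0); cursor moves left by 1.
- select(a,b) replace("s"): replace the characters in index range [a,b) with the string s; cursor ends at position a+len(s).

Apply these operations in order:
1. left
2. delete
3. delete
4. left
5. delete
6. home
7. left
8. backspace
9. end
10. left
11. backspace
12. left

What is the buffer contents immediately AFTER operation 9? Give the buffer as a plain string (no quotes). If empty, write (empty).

Answer: I

Derivation:
After op 1 (left): buf='WDII' cursor=0
After op 2 (delete): buf='DII' cursor=0
After op 3 (delete): buf='II' cursor=0
After op 4 (left): buf='II' cursor=0
After op 5 (delete): buf='I' cursor=0
After op 6 (home): buf='I' cursor=0
After op 7 (left): buf='I' cursor=0
After op 8 (backspace): buf='I' cursor=0
After op 9 (end): buf='I' cursor=1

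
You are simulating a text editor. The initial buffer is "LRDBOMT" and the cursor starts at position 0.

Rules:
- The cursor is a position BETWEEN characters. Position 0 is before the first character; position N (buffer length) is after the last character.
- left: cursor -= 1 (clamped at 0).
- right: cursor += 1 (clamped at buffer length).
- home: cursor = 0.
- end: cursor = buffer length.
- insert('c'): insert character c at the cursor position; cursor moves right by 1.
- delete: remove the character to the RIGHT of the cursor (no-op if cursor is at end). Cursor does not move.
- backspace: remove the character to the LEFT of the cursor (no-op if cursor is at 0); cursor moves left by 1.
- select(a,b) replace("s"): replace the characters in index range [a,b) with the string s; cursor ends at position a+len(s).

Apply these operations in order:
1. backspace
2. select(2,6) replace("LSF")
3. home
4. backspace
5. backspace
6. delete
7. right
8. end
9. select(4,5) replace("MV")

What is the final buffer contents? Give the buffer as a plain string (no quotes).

After op 1 (backspace): buf='LRDBOMT' cursor=0
After op 2 (select(2,6) replace("LSF")): buf='LRLSFT' cursor=5
After op 3 (home): buf='LRLSFT' cursor=0
After op 4 (backspace): buf='LRLSFT' cursor=0
After op 5 (backspace): buf='LRLSFT' cursor=0
After op 6 (delete): buf='RLSFT' cursor=0
After op 7 (right): buf='RLSFT' cursor=1
After op 8 (end): buf='RLSFT' cursor=5
After op 9 (select(4,5) replace("MV")): buf='RLSFMV' cursor=6

Answer: RLSFMV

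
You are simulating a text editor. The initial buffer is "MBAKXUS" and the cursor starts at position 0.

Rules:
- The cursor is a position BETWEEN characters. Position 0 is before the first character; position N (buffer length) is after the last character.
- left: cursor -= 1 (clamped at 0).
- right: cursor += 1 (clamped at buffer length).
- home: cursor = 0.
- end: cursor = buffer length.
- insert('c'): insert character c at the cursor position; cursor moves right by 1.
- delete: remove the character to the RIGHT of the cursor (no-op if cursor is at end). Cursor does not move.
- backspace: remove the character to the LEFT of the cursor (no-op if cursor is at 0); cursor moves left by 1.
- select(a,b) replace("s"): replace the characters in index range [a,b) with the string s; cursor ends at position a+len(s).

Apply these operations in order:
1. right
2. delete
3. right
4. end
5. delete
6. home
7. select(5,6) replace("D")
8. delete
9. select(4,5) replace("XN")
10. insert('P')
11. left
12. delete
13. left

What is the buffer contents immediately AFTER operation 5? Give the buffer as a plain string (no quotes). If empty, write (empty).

After op 1 (right): buf='MBAKXUS' cursor=1
After op 2 (delete): buf='MAKXUS' cursor=1
After op 3 (right): buf='MAKXUS' cursor=2
After op 4 (end): buf='MAKXUS' cursor=6
After op 5 (delete): buf='MAKXUS' cursor=6

Answer: MAKXUS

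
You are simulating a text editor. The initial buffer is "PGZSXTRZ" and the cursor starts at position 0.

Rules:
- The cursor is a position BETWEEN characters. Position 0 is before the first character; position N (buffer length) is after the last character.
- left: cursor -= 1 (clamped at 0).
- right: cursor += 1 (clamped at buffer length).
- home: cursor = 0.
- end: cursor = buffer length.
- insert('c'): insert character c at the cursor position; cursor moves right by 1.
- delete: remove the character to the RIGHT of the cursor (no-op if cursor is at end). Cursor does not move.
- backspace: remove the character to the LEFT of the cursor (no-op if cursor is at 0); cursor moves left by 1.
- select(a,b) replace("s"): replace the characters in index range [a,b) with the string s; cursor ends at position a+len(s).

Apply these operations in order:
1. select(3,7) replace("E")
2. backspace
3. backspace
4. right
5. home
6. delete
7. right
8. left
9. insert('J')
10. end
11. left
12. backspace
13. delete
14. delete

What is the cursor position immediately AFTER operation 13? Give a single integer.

Answer: 1

Derivation:
After op 1 (select(3,7) replace("E")): buf='PGZEZ' cursor=4
After op 2 (backspace): buf='PGZZ' cursor=3
After op 3 (backspace): buf='PGZ' cursor=2
After op 4 (right): buf='PGZ' cursor=3
After op 5 (home): buf='PGZ' cursor=0
After op 6 (delete): buf='GZ' cursor=0
After op 7 (right): buf='GZ' cursor=1
After op 8 (left): buf='GZ' cursor=0
After op 9 (insert('J')): buf='JGZ' cursor=1
After op 10 (end): buf='JGZ' cursor=3
After op 11 (left): buf='JGZ' cursor=2
After op 12 (backspace): buf='JZ' cursor=1
After op 13 (delete): buf='J' cursor=1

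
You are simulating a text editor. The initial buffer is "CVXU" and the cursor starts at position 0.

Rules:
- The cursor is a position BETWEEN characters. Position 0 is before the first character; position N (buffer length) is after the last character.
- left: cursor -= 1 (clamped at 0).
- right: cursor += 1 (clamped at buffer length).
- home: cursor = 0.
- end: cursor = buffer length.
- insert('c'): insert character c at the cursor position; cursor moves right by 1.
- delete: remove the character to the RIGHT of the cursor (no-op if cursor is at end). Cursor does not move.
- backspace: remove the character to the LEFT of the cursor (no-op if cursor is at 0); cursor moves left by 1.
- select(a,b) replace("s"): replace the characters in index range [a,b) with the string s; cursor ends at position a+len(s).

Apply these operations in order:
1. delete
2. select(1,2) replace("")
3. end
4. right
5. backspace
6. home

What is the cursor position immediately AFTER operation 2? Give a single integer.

After op 1 (delete): buf='VXU' cursor=0
After op 2 (select(1,2) replace("")): buf='VU' cursor=1

Answer: 1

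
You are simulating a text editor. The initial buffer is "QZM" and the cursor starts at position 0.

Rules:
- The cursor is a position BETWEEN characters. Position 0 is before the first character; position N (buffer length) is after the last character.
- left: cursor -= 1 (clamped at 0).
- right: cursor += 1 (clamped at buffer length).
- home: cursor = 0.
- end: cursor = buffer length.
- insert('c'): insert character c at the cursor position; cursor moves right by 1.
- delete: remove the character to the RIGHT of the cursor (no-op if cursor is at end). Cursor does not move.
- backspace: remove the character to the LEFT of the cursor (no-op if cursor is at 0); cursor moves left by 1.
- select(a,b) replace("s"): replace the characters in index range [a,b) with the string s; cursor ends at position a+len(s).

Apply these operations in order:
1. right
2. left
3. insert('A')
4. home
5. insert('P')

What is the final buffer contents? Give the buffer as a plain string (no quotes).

Answer: PAQZM

Derivation:
After op 1 (right): buf='QZM' cursor=1
After op 2 (left): buf='QZM' cursor=0
After op 3 (insert('A')): buf='AQZM' cursor=1
After op 4 (home): buf='AQZM' cursor=0
After op 5 (insert('P')): buf='PAQZM' cursor=1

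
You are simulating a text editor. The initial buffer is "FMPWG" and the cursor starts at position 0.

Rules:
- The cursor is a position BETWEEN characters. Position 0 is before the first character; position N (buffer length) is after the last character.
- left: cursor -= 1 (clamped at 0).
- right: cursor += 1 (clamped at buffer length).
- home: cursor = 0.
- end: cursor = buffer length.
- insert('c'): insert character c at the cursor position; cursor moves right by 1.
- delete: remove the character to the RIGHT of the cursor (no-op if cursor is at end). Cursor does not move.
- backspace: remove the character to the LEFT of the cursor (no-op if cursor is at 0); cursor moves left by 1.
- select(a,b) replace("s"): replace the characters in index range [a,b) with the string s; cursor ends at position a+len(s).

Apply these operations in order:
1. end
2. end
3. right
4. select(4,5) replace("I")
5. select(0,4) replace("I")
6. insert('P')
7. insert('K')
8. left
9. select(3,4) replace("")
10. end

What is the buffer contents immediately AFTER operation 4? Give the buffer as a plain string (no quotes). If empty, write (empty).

Answer: FMPWI

Derivation:
After op 1 (end): buf='FMPWG' cursor=5
After op 2 (end): buf='FMPWG' cursor=5
After op 3 (right): buf='FMPWG' cursor=5
After op 4 (select(4,5) replace("I")): buf='FMPWI' cursor=5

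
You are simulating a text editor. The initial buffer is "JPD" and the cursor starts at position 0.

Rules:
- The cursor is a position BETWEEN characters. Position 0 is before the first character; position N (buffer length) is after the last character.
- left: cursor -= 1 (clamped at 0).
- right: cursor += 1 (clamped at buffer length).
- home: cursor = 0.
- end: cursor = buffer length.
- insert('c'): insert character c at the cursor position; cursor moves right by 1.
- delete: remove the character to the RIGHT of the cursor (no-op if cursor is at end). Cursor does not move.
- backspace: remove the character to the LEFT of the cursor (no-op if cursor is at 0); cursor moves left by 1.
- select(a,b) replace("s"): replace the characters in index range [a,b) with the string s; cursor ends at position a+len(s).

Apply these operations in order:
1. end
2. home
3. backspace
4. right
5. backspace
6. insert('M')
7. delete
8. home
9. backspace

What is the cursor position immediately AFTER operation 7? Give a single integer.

After op 1 (end): buf='JPD' cursor=3
After op 2 (home): buf='JPD' cursor=0
After op 3 (backspace): buf='JPD' cursor=0
After op 4 (right): buf='JPD' cursor=1
After op 5 (backspace): buf='PD' cursor=0
After op 6 (insert('M')): buf='MPD' cursor=1
After op 7 (delete): buf='MD' cursor=1

Answer: 1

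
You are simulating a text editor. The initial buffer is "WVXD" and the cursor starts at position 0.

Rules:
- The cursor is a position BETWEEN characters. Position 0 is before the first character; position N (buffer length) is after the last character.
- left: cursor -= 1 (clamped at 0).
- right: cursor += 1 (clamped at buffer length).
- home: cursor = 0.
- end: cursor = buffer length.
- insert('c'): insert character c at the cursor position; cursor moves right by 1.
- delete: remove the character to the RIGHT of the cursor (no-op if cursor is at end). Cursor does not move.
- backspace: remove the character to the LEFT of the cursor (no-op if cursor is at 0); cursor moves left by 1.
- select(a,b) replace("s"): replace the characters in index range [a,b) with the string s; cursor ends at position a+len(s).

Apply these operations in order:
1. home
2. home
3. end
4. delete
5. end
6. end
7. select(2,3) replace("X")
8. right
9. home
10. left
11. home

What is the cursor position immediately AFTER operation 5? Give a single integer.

Answer: 4

Derivation:
After op 1 (home): buf='WVXD' cursor=0
After op 2 (home): buf='WVXD' cursor=0
After op 3 (end): buf='WVXD' cursor=4
After op 4 (delete): buf='WVXD' cursor=4
After op 5 (end): buf='WVXD' cursor=4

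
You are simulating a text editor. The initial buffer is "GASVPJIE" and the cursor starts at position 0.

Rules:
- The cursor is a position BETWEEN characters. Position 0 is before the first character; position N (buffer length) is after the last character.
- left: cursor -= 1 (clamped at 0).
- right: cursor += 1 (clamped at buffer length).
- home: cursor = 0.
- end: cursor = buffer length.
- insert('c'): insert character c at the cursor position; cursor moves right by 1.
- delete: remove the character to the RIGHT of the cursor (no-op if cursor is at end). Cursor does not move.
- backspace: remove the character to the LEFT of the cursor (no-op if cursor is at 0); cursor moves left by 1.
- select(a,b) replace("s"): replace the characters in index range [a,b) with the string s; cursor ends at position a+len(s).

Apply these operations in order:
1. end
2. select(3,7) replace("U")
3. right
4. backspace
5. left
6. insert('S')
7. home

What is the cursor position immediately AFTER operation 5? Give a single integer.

Answer: 3

Derivation:
After op 1 (end): buf='GASVPJIE' cursor=8
After op 2 (select(3,7) replace("U")): buf='GASUE' cursor=4
After op 3 (right): buf='GASUE' cursor=5
After op 4 (backspace): buf='GASU' cursor=4
After op 5 (left): buf='GASU' cursor=3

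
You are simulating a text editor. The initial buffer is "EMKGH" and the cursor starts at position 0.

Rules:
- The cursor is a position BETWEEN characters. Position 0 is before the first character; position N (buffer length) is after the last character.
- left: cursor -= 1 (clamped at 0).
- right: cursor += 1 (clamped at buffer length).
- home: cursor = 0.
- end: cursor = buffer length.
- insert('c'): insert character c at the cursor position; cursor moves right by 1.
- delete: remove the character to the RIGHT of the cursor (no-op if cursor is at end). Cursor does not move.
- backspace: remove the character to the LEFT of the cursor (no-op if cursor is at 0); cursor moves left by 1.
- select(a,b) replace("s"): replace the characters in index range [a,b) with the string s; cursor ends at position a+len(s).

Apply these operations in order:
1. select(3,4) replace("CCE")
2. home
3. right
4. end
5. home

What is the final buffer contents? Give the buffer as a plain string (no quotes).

After op 1 (select(3,4) replace("CCE")): buf='EMKCCEH' cursor=6
After op 2 (home): buf='EMKCCEH' cursor=0
After op 3 (right): buf='EMKCCEH' cursor=1
After op 4 (end): buf='EMKCCEH' cursor=7
After op 5 (home): buf='EMKCCEH' cursor=0

Answer: EMKCCEH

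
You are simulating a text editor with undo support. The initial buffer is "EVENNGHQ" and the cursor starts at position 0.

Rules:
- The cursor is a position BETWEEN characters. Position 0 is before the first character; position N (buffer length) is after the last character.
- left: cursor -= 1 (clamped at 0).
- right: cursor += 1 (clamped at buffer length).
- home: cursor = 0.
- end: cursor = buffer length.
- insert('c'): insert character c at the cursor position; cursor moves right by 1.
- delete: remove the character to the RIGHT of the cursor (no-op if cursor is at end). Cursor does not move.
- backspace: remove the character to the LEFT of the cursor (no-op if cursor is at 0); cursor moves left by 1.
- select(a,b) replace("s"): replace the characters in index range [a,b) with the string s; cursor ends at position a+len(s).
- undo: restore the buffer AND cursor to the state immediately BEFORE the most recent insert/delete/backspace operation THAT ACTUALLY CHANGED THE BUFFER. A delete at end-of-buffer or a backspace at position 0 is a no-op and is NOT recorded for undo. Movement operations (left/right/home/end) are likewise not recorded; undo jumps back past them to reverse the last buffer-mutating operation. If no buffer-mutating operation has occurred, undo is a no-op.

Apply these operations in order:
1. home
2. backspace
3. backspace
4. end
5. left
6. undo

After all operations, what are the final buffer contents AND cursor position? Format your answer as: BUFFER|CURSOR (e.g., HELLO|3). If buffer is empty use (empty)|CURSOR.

Answer: EVENNGHQ|7

Derivation:
After op 1 (home): buf='EVENNGHQ' cursor=0
After op 2 (backspace): buf='EVENNGHQ' cursor=0
After op 3 (backspace): buf='EVENNGHQ' cursor=0
After op 4 (end): buf='EVENNGHQ' cursor=8
After op 5 (left): buf='EVENNGHQ' cursor=7
After op 6 (undo): buf='EVENNGHQ' cursor=7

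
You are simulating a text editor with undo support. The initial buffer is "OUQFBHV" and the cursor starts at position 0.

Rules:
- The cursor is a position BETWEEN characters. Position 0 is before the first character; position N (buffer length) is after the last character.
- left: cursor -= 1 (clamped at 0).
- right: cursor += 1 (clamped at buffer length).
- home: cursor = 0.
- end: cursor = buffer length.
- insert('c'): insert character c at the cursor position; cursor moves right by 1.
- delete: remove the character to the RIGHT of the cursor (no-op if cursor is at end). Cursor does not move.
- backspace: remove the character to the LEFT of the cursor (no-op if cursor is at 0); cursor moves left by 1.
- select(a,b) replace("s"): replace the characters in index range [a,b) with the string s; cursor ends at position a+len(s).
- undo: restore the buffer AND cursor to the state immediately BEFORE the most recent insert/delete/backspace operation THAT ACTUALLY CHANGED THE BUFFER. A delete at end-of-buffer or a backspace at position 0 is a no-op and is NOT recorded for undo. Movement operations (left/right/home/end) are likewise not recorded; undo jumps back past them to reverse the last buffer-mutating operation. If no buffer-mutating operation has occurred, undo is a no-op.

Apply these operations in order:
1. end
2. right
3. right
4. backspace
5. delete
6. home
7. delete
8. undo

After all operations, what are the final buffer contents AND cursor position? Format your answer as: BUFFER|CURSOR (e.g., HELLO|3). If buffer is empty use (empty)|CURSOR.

Answer: OUQFBH|0

Derivation:
After op 1 (end): buf='OUQFBHV' cursor=7
After op 2 (right): buf='OUQFBHV' cursor=7
After op 3 (right): buf='OUQFBHV' cursor=7
After op 4 (backspace): buf='OUQFBH' cursor=6
After op 5 (delete): buf='OUQFBH' cursor=6
After op 6 (home): buf='OUQFBH' cursor=0
After op 7 (delete): buf='UQFBH' cursor=0
After op 8 (undo): buf='OUQFBH' cursor=0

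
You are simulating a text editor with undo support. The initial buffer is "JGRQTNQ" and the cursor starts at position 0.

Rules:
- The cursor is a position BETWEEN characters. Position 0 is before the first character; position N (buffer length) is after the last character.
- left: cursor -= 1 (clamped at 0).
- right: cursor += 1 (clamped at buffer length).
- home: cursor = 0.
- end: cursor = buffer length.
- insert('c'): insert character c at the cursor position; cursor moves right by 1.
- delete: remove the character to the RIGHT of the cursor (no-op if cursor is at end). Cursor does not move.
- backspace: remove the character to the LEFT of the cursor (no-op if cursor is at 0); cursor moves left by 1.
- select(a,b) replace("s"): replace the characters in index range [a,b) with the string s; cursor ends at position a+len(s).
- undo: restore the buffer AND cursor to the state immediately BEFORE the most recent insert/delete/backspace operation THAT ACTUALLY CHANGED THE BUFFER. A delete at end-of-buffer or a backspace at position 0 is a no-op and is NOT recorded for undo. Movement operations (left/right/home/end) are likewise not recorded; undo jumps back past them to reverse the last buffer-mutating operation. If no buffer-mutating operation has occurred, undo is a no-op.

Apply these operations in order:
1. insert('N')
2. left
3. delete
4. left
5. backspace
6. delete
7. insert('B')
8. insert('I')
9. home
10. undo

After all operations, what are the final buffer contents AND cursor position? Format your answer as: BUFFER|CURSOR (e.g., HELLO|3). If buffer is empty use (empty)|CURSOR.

After op 1 (insert('N')): buf='NJGRQTNQ' cursor=1
After op 2 (left): buf='NJGRQTNQ' cursor=0
After op 3 (delete): buf='JGRQTNQ' cursor=0
After op 4 (left): buf='JGRQTNQ' cursor=0
After op 5 (backspace): buf='JGRQTNQ' cursor=0
After op 6 (delete): buf='GRQTNQ' cursor=0
After op 7 (insert('B')): buf='BGRQTNQ' cursor=1
After op 8 (insert('I')): buf='BIGRQTNQ' cursor=2
After op 9 (home): buf='BIGRQTNQ' cursor=0
After op 10 (undo): buf='BGRQTNQ' cursor=1

Answer: BGRQTNQ|1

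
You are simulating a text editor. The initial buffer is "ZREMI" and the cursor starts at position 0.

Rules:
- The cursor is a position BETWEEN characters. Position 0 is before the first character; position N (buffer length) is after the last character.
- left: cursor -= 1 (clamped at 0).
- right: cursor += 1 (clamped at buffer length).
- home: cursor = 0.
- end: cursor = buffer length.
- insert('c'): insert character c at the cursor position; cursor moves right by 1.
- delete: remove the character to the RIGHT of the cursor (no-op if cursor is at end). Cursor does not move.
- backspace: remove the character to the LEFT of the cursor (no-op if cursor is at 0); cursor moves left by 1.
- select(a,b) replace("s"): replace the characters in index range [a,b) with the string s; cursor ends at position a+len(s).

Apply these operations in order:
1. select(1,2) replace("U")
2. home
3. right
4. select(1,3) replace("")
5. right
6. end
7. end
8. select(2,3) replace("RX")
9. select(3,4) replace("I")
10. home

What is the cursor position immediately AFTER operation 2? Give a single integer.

Answer: 0

Derivation:
After op 1 (select(1,2) replace("U")): buf='ZUEMI' cursor=2
After op 2 (home): buf='ZUEMI' cursor=0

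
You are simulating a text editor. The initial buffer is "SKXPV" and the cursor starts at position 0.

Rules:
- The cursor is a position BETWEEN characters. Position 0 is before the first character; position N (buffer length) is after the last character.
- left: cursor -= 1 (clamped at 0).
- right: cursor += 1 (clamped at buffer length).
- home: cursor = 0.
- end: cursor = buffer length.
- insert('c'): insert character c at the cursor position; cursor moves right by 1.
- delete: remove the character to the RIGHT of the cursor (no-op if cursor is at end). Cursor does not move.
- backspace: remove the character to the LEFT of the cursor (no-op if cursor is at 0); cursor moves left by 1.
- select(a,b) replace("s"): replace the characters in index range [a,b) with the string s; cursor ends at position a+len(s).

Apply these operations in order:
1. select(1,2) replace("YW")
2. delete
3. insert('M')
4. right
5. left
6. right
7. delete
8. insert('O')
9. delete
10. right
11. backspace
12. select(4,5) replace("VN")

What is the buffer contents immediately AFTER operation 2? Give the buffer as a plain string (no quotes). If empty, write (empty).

Answer: SYWPV

Derivation:
After op 1 (select(1,2) replace("YW")): buf='SYWXPV' cursor=3
After op 2 (delete): buf='SYWPV' cursor=3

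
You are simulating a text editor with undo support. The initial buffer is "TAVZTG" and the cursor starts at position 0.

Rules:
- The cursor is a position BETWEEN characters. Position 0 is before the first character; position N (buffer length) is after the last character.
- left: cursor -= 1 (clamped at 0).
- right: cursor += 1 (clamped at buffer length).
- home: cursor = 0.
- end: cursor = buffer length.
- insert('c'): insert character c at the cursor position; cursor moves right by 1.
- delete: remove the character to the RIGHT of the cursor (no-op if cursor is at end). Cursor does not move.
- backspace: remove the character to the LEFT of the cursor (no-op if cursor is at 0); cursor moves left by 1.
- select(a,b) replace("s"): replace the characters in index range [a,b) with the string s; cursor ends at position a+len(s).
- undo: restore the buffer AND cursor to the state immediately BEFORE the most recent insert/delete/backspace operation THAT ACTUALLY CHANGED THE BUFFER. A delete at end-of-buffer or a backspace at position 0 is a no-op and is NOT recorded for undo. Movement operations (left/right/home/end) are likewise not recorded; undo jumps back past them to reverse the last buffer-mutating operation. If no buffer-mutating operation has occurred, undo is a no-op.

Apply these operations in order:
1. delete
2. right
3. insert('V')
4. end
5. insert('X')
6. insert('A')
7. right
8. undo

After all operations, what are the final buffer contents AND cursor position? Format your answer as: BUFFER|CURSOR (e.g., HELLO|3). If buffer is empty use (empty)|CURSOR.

After op 1 (delete): buf='AVZTG' cursor=0
After op 2 (right): buf='AVZTG' cursor=1
After op 3 (insert('V')): buf='AVVZTG' cursor=2
After op 4 (end): buf='AVVZTG' cursor=6
After op 5 (insert('X')): buf='AVVZTGX' cursor=7
After op 6 (insert('A')): buf='AVVZTGXA' cursor=8
After op 7 (right): buf='AVVZTGXA' cursor=8
After op 8 (undo): buf='AVVZTGX' cursor=7

Answer: AVVZTGX|7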